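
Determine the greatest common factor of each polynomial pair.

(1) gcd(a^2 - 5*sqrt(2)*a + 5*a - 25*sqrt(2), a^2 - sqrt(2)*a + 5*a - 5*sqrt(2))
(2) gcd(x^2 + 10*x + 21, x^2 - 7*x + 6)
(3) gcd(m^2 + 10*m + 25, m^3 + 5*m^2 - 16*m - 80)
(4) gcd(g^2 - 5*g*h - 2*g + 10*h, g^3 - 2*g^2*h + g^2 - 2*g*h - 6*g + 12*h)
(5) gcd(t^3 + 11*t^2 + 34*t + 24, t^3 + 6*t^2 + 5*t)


(1) = gcd((a + 5)*(a - 5*sqrt(2)), (a + 5)*(a - sqrt(2))) = a + 5
(2) = gcd((x + 3)*(x + 7), (x - 6)*(x - 1)) = 1
(3) = m + 5
(4) = gcd((g - 2)*(g - 5*h), (g - 2)*(g + 3)*(g - 2*h)) = g - 2
(5) = t + 1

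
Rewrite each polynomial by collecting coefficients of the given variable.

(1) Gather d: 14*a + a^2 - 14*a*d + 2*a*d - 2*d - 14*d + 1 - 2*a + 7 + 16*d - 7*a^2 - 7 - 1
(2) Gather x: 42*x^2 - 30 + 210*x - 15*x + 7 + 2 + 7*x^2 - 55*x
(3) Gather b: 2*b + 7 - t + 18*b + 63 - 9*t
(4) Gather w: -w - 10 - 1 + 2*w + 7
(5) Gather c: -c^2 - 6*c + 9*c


(1) = -6*a^2 - 12*a*d + 12*a
(2) = 49*x^2 + 140*x - 21
(3) = 20*b - 10*t + 70
(4) = w - 4
(5) = -c^2 + 3*c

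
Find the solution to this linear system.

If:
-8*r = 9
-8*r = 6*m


Then:
m = 3/2
r = -9/8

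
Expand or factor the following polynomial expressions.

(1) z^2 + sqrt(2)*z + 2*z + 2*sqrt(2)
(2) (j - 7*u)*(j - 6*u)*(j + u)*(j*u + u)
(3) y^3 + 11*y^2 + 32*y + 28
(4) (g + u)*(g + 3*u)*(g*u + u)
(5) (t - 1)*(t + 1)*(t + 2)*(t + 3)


(1) = (z + 2)*(z + sqrt(2))
(2) = j^4*u - 12*j^3*u^2 + j^3*u + 29*j^2*u^3 - 12*j^2*u^2 + 42*j*u^4 + 29*j*u^3 + 42*u^4
(3) = (y + 2)^2*(y + 7)
(4) = g^3*u + 4*g^2*u^2 + g^2*u + 3*g*u^3 + 4*g*u^2 + 3*u^3
(5) = t^4 + 5*t^3 + 5*t^2 - 5*t - 6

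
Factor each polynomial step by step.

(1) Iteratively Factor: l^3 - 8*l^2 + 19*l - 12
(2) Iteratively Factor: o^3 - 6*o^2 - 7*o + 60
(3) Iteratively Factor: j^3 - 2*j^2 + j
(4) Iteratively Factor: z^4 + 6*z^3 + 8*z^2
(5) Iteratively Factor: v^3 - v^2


(1) = (l - 1)*(l^2 - 7*l + 12) = (l - 4)*(l - 1)*(l - 3)
(2) = (o - 4)*(o^2 - 2*o - 15) = (o - 5)*(o - 4)*(o + 3)
(3) = (j - 1)*(j^2 - j) = (j - 1)^2*(j)
(4) = (z)*(z^3 + 6*z^2 + 8*z) = z*(z + 4)*(z^2 + 2*z) = z*(z + 2)*(z + 4)*(z)
(5) = (v)*(v^2 - v) = v^2*(v - 1)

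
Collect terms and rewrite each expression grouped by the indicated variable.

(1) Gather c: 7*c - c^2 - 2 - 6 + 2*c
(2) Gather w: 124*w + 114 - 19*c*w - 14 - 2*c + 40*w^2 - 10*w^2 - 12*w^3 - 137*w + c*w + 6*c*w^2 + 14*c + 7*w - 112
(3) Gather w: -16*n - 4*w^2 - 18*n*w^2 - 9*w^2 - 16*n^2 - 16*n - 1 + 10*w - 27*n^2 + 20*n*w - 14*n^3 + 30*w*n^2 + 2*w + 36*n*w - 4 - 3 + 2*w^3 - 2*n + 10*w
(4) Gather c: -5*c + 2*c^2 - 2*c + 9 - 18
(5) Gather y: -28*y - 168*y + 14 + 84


(1) = -c^2 + 9*c - 8
(2) = 12*c - 12*w^3 + w^2*(6*c + 30) + w*(-18*c - 6) - 12
(3) = -14*n^3 - 43*n^2 - 34*n + 2*w^3 + w^2*(-18*n - 13) + w*(30*n^2 + 56*n + 22) - 8
(4) = 2*c^2 - 7*c - 9
(5) = 98 - 196*y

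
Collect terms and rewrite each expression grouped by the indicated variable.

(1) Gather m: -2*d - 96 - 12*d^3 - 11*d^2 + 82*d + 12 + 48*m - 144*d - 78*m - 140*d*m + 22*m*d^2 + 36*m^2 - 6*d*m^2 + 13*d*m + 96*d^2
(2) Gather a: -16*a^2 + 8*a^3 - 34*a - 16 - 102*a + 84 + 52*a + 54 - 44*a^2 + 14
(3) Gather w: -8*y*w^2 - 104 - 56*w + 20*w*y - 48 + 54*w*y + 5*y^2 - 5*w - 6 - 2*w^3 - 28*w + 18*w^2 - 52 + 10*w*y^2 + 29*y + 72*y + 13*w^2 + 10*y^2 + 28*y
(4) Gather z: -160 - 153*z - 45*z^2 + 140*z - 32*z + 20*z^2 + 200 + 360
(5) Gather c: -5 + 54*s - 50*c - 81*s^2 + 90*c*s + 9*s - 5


(1) = -12*d^3 + 85*d^2 - 64*d + m^2*(36 - 6*d) + m*(22*d^2 - 127*d - 30) - 84
(2) = 8*a^3 - 60*a^2 - 84*a + 136
(3) = -2*w^3 + w^2*(31 - 8*y) + w*(10*y^2 + 74*y - 89) + 15*y^2 + 129*y - 210
(4) = -25*z^2 - 45*z + 400
(5) = c*(90*s - 50) - 81*s^2 + 63*s - 10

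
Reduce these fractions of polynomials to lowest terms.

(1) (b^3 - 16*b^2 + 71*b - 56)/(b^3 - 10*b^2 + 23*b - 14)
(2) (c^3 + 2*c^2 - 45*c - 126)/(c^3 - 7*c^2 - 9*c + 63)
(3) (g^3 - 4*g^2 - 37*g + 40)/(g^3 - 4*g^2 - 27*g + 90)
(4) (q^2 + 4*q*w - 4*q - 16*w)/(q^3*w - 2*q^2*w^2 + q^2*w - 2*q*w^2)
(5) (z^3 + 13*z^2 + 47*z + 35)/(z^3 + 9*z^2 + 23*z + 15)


(1) = (b - 8)/(b - 2)
(2) = (c + 6)/(c - 3)
(3) = (g^2 - 9*g + 8)/(g^2 - 9*g + 18)
(4) = (q^2 + 4*q*w - 4*q - 16*w)/(q^3*w - 2*q^2*w^2 + q^2*w - 2*q*w^2)
(5) = (z + 7)/(z + 3)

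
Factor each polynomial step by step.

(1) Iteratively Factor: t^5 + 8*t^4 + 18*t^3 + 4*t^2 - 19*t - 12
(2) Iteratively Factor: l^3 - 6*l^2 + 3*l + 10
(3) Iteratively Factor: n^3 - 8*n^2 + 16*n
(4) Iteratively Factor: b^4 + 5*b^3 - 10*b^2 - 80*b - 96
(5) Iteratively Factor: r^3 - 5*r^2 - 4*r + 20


(1) = (t + 4)*(t^4 + 4*t^3 + 2*t^2 - 4*t - 3) = (t + 3)*(t + 4)*(t^3 + t^2 - t - 1) = (t - 1)*(t + 3)*(t + 4)*(t^2 + 2*t + 1) = (t - 1)*(t + 1)*(t + 3)*(t + 4)*(t + 1)
(2) = (l + 1)*(l^2 - 7*l + 10) = (l - 5)*(l + 1)*(l - 2)
(3) = (n)*(n^2 - 8*n + 16) = n*(n - 4)*(n - 4)
(4) = (b + 3)*(b^3 + 2*b^2 - 16*b - 32) = (b + 3)*(b + 4)*(b^2 - 2*b - 8) = (b - 4)*(b + 3)*(b + 4)*(b + 2)
(5) = (r - 5)*(r^2 - 4) = (r - 5)*(r + 2)*(r - 2)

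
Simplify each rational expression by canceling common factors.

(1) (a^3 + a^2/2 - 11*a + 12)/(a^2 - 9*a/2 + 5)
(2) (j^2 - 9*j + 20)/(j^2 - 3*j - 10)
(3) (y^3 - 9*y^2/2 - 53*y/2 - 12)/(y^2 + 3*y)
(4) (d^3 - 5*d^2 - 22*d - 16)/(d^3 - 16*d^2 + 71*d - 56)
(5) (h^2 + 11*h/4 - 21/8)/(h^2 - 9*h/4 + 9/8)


(1) = (2*a^2 + 5*a - 12)/(2*a - 5)
(2) = (j - 4)/(j + 2)
(3) = (2*y^2 - 15*y - 8)/(2*y)
(4) = (d^2 + 3*d + 2)/(d^2 - 8*d + 7)
(5) = (2*h + 7)/(2*h - 3)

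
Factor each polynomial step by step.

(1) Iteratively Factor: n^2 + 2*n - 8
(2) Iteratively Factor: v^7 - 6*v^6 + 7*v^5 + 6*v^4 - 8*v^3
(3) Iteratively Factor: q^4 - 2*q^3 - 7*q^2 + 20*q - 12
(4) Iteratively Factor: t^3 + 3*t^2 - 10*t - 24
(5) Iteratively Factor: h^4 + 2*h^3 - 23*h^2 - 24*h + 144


(1) = (n - 2)*(n + 4)
(2) = (v)*(v^6 - 6*v^5 + 7*v^4 + 6*v^3 - 8*v^2) = v^2*(v^5 - 6*v^4 + 7*v^3 + 6*v^2 - 8*v) = v^2*(v - 1)*(v^4 - 5*v^3 + 2*v^2 + 8*v) = v^3*(v - 1)*(v^3 - 5*v^2 + 2*v + 8) = v^3*(v - 4)*(v - 1)*(v^2 - v - 2) = v^3*(v - 4)*(v - 2)*(v - 1)*(v + 1)
(3) = (q + 3)*(q^3 - 5*q^2 + 8*q - 4) = (q - 1)*(q + 3)*(q^2 - 4*q + 4) = (q - 2)*(q - 1)*(q + 3)*(q - 2)
(4) = (t + 2)*(t^2 + t - 12) = (t + 2)*(t + 4)*(t - 3)
(5) = (h - 3)*(h^3 + 5*h^2 - 8*h - 48) = (h - 3)^2*(h^2 + 8*h + 16) = (h - 3)^2*(h + 4)*(h + 4)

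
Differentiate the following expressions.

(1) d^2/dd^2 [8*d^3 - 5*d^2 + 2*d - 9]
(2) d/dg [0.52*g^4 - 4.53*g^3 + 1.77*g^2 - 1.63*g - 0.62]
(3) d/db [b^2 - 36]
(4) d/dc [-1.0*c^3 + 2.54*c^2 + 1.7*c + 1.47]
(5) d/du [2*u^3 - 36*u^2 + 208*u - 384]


(1) = 48*d - 10
(2) = 2.08*g^3 - 13.59*g^2 + 3.54*g - 1.63
(3) = 2*b
(4) = -3.0*c^2 + 5.08*c + 1.7
(5) = 6*u^2 - 72*u + 208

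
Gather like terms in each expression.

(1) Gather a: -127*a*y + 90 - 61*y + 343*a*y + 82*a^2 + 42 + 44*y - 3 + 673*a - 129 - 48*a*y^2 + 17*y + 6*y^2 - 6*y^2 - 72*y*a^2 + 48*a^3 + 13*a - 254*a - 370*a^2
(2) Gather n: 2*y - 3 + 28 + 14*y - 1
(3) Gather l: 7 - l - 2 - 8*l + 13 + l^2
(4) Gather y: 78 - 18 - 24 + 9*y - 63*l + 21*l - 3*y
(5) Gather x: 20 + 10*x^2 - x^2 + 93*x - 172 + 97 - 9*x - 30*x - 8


(1) = 48*a^3 + a^2*(-72*y - 288) + a*(-48*y^2 + 216*y + 432)
(2) = 16*y + 24
(3) = l^2 - 9*l + 18
(4) = -42*l + 6*y + 36
(5) = 9*x^2 + 54*x - 63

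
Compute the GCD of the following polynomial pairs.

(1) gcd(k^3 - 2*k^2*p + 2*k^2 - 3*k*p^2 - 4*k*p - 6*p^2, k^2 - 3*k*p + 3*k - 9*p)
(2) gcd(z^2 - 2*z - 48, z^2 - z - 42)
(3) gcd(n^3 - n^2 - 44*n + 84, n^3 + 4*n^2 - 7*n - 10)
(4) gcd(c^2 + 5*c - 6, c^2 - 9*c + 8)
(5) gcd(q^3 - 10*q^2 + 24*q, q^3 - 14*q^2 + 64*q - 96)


(1) = gcd((k + 2)*(k - 3*p)*(k + p), (k + 3)*(k - 3*p)) = -k + 3*p
(2) = gcd((z - 8)*(z + 6), (z - 7)*(z + 6)) = z + 6
(3) = n - 2
(4) = c - 1
(5) = gcd(q*(q - 6)*(q - 4), (q - 6)*(q - 4)^2) = q^2 - 10*q + 24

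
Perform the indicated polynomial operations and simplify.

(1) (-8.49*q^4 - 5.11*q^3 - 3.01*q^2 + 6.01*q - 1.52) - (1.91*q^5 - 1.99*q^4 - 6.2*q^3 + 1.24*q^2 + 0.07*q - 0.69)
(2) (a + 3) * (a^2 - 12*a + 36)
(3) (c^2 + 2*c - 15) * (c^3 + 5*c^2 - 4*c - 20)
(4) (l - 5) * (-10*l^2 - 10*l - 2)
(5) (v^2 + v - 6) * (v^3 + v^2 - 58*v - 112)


(1) = -1.91*q^5 - 6.5*q^4 + 1.09*q^3 - 4.25*q^2 + 5.94*q - 0.83
(2) = a^3 - 9*a^2 + 108
(3) = c^5 + 7*c^4 - 9*c^3 - 103*c^2 + 20*c + 300
(4) = -10*l^3 + 40*l^2 + 48*l + 10
(5) = v^5 + 2*v^4 - 63*v^3 - 176*v^2 + 236*v + 672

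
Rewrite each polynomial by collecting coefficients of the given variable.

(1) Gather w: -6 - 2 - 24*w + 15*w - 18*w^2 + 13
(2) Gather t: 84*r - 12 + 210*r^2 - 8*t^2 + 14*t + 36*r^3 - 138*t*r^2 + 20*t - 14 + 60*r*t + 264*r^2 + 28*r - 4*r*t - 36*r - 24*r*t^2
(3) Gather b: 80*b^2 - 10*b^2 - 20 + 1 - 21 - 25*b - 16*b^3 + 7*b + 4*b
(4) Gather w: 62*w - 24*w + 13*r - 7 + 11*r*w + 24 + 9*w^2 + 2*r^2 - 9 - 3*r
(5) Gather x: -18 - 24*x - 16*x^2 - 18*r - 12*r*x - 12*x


(1) = -18*w^2 - 9*w + 5
(2) = 36*r^3 + 474*r^2 + 76*r + t^2*(-24*r - 8) + t*(-138*r^2 + 56*r + 34) - 26
(3) = -16*b^3 + 70*b^2 - 14*b - 40
(4) = 2*r^2 + 10*r + 9*w^2 + w*(11*r + 38) + 8
(5) = -18*r - 16*x^2 + x*(-12*r - 36) - 18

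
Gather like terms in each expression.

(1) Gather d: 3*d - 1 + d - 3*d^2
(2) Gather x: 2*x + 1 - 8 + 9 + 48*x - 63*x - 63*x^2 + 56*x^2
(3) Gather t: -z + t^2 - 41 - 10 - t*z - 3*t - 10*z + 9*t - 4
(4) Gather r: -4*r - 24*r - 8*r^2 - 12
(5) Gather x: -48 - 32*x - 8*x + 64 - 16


(1) = -3*d^2 + 4*d - 1
(2) = -7*x^2 - 13*x + 2
(3) = t^2 + t*(6 - z) - 11*z - 55
(4) = -8*r^2 - 28*r - 12
(5) = -40*x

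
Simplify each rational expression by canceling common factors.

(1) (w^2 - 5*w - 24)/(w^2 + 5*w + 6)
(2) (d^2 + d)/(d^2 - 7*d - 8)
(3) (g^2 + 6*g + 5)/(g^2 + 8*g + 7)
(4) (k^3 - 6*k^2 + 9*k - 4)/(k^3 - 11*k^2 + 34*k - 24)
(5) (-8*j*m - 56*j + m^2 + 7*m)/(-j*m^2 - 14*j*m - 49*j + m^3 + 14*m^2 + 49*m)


(1) = (w - 8)/(w + 2)
(2) = d/(d - 8)
(3) = (g + 5)/(g + 7)
(4) = (k - 1)/(k - 6)
(5) = (8*j - m)/(j*m + 7*j - m^2 - 7*m)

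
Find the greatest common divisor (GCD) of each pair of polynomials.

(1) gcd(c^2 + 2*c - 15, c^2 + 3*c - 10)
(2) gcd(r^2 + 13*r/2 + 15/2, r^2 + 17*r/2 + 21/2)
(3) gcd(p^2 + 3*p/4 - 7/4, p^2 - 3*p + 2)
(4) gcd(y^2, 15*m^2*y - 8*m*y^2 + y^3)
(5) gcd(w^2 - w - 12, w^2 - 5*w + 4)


(1) = c + 5
(2) = gcd((r + 3/2)*(r + 5), (r + 3/2)*(r + 7)) = r + 3/2
(3) = gcd((p - 1)*(p + 7/4), (p - 2)*(p - 1)) = p - 1
(4) = y
(5) = w - 4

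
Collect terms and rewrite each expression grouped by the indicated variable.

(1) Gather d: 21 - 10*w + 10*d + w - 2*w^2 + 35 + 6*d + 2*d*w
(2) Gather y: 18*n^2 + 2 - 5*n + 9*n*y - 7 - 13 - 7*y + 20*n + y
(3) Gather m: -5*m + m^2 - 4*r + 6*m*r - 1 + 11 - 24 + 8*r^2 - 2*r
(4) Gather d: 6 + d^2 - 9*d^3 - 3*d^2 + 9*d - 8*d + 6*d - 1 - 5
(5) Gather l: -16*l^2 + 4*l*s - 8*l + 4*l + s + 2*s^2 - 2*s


(1) = d*(2*w + 16) - 2*w^2 - 9*w + 56
(2) = 18*n^2 + 15*n + y*(9*n - 6) - 18
(3) = m^2 + m*(6*r - 5) + 8*r^2 - 6*r - 14
(4) = -9*d^3 - 2*d^2 + 7*d
(5) = -16*l^2 + l*(4*s - 4) + 2*s^2 - s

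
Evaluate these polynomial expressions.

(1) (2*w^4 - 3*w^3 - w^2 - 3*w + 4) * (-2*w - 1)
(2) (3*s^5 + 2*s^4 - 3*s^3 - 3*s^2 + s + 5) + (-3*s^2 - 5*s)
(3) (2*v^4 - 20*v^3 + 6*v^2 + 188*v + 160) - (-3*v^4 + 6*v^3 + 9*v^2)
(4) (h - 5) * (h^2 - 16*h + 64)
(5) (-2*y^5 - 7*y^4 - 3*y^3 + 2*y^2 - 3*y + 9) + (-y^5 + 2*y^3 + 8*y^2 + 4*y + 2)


(1) = -4*w^5 + 4*w^4 + 5*w^3 + 7*w^2 - 5*w - 4
(2) = 3*s^5 + 2*s^4 - 3*s^3 - 6*s^2 - 4*s + 5
(3) = 5*v^4 - 26*v^3 - 3*v^2 + 188*v + 160
(4) = h^3 - 21*h^2 + 144*h - 320
(5) = -3*y^5 - 7*y^4 - y^3 + 10*y^2 + y + 11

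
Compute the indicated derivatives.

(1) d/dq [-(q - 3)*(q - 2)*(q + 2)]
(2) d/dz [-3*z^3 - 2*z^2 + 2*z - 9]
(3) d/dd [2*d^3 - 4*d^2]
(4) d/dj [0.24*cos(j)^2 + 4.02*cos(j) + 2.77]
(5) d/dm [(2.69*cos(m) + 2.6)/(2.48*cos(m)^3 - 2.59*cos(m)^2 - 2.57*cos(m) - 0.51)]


(1) = -3*q^2 + 6*q + 4
(2) = -9*z^2 - 4*z + 2
(3) = 2*d*(3*d - 4)
(4) = -(0.48*cos(j) + 4.02)*sin(j)
(5) = (13.3424*cos(m)^3 + 12.3769*cos(m)^2 - 13.468*cos(m) - 5.3101)*sin(m)/(6.1504*cos(m)^6 - 12.8464*cos(m)^5 - 6.0391*cos(m)^4 + 10.783*cos(m)^3 + 9.2467*cos(m)^2 + 2.6214*cos(m) + 0.2601)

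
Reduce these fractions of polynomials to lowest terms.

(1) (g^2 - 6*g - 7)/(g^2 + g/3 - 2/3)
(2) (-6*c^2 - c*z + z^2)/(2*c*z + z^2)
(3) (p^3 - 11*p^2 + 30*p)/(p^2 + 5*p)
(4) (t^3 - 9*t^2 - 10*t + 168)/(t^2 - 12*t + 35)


(1) = (3*g - 21)/(3*g - 2)
(2) = (-3*c + z)/z
(3) = (p^2 - 11*p + 30)/(p + 5)
(4) = (t^2 - 2*t - 24)/(t - 5)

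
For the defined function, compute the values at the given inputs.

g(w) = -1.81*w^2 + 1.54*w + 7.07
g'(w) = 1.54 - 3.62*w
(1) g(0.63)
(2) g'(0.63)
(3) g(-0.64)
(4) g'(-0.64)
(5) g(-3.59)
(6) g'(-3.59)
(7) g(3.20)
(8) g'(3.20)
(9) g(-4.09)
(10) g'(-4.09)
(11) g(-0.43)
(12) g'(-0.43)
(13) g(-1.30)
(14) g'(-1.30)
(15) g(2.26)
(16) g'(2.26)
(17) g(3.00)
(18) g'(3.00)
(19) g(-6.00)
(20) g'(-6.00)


(1) = 7.32
(2) = -0.74
(3) = 5.34
(4) = 3.86
(5) = -21.79
(6) = 14.54
(7) = -6.54
(8) = -10.04
(9) = -29.51
(10) = 16.35
(11) = 6.07
(12) = 3.10
(13) = 2.01
(14) = 6.25
(15) = 1.31
(16) = -6.64
(17) = -4.60
(18) = -9.32
(19) = -67.33
(20) = 23.26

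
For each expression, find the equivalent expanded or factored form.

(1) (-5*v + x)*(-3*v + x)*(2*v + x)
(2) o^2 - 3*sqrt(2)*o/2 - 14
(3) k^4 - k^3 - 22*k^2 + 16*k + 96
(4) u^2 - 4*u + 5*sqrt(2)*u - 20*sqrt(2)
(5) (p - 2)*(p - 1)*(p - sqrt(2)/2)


(1) = 30*v^3 - v^2*x - 6*v*x^2 + x^3
(2) = (o - 7*sqrt(2)/2)*(o + 2*sqrt(2))
(3) = (k - 4)*(k - 3)*(k + 2)*(k + 4)
(4) = (u - 4)*(u + 5*sqrt(2))
(5) = p^3 - 3*p^2 - sqrt(2)*p^2/2 + 2*p + 3*sqrt(2)*p/2 - sqrt(2)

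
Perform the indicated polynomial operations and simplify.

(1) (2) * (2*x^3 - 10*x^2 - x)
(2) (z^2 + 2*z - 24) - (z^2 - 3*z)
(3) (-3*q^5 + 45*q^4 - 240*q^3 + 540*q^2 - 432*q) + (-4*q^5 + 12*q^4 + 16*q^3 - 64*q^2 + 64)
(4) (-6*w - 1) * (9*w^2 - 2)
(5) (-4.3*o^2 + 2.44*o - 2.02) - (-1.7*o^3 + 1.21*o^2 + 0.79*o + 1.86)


(1) = 4*x^3 - 20*x^2 - 2*x
(2) = 5*z - 24
(3) = -7*q^5 + 57*q^4 - 224*q^3 + 476*q^2 - 432*q + 64
(4) = -54*w^3 - 9*w^2 + 12*w + 2
(5) = 1.7*o^3 - 5.51*o^2 + 1.65*o - 3.88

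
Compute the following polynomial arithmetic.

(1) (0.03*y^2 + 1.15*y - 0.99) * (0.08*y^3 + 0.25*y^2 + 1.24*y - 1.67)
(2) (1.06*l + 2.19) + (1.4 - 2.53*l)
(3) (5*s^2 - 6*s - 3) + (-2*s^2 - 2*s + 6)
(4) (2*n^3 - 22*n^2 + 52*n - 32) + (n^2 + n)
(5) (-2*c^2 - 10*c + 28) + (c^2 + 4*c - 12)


(1) = 0.0024*y^5 + 0.0995*y^4 + 0.2455*y^3 + 1.1284*y^2 - 3.1481*y + 1.6533
(2) = 3.59 - 1.47*l
(3) = 3*s^2 - 8*s + 3
(4) = 2*n^3 - 21*n^2 + 53*n - 32
(5) = -c^2 - 6*c + 16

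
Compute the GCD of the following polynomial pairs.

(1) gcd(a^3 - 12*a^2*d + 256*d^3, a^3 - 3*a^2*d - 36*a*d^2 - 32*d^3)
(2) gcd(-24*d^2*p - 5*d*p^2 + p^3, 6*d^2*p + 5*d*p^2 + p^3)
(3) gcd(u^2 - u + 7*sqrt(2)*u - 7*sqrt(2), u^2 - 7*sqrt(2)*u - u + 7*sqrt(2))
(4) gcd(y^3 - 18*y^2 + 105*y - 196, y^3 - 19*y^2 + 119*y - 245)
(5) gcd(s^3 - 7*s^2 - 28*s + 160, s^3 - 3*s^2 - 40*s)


(1) = gcd((a - 8*d)^2*(a + 4*d), (a - 8*d)*(a + d)*(a + 4*d)) = a^2 - 4*a*d - 32*d^2
(2) = gcd(p*(-8*d + p)*(3*d + p), p*(2*d + p)*(3*d + p)) = 3*d*p + p^2
(3) = gcd((u - 1)*(u + 7*sqrt(2)), (u - 1)*(u - 7*sqrt(2))) = u - 1
(4) = gcd((y - 7)^2*(y - 4), (y - 7)^2*(y - 5)) = y^2 - 14*y + 49
(5) = gcd((s - 8)*(s - 4)*(s + 5), s*(s - 8)*(s + 5)) = s^2 - 3*s - 40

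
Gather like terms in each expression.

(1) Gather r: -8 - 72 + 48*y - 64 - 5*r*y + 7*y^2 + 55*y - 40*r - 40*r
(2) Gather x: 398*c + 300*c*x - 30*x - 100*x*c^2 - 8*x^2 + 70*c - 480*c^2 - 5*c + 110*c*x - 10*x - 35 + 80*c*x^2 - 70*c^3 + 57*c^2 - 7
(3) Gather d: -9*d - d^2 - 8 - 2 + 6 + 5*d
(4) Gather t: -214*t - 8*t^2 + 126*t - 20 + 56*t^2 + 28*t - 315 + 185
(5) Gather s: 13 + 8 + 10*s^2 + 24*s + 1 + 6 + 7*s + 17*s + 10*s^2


(1) = r*(-5*y - 80) + 7*y^2 + 103*y - 144
(2) = -70*c^3 - 423*c^2 + 463*c + x^2*(80*c - 8) + x*(-100*c^2 + 410*c - 40) - 42
(3) = -d^2 - 4*d - 4
(4) = 48*t^2 - 60*t - 150
(5) = 20*s^2 + 48*s + 28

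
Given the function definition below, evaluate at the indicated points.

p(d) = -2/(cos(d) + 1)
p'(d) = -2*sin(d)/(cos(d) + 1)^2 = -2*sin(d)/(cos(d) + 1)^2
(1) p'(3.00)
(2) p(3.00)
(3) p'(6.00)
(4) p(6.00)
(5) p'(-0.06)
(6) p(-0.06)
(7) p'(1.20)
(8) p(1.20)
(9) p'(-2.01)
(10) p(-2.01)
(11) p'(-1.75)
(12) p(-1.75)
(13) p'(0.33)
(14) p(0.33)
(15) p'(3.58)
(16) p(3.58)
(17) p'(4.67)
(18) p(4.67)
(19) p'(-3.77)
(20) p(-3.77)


(1) = -2818.17
(2) = -199.85
(3) = 0.15
(4) = -1.02
(5) = 0.03
(6) = -1.00
(7) = -1.00
(8) = -1.47
(9) = 5.48
(10) = -3.48
(11) = 2.91
(12) = -2.43
(13) = -0.17
(14) = -1.03
(15) = 94.93
(16) = -21.15
(17) = 2.18
(18) = -2.09
(19) = -32.22
(20) = -10.47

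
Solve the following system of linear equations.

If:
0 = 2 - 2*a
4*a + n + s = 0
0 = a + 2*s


Then:
a = 1
n = -7/2
s = -1/2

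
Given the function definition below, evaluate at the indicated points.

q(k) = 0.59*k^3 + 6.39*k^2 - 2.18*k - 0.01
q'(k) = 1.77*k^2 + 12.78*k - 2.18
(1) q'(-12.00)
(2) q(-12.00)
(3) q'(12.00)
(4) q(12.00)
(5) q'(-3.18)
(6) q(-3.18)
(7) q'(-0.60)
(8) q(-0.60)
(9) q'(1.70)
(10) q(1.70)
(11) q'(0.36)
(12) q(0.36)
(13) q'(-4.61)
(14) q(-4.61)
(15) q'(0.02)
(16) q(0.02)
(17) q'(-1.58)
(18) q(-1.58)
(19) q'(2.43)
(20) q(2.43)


(1) = 99.34
(2) = -73.21
(3) = 406.06
(4) = 1913.51
(5) = -24.92
(6) = 52.57
(7) = -9.21
(8) = 3.47
(9) = 24.66
(10) = 17.65
(11) = 2.65
(12) = 0.06
(13) = -23.48
(14) = 88.04
(15) = -1.92
(16) = -0.05
(17) = -17.95
(18) = 17.06
(19) = 39.33
(20) = 40.89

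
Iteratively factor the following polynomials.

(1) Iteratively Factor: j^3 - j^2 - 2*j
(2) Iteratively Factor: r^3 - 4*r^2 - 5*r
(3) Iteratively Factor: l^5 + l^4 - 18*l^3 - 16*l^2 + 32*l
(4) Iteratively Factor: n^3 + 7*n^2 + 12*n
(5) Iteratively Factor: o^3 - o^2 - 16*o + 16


(1) = (j + 1)*(j^2 - 2*j) = (j - 2)*(j + 1)*(j)
(2) = (r - 5)*(r^2 + r) = (r - 5)*(r + 1)*(r)
(3) = (l + 2)*(l^4 - l^3 - 16*l^2 + 16*l) = (l - 4)*(l + 2)*(l^3 + 3*l^2 - 4*l) = (l - 4)*(l - 1)*(l + 2)*(l^2 + 4*l) = (l - 4)*(l - 1)*(l + 2)*(l + 4)*(l)
(4) = (n + 4)*(n^2 + 3*n) = n*(n + 4)*(n + 3)
(5) = (o + 4)*(o^2 - 5*o + 4) = (o - 1)*(o + 4)*(o - 4)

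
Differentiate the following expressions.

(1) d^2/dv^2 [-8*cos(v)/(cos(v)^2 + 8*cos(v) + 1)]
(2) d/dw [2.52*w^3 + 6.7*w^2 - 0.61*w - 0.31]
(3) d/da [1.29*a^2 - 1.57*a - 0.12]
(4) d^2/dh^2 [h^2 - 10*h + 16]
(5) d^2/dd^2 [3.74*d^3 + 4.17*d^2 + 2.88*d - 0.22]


(1) = 16*(9*(1 - cos(2*v))^2*cos(v) - 8*(1 - cos(2*v))^2 + 2*cos(v) - 48*cos(2*v) - 2*cos(5*v) + 48)/(16*cos(v) + cos(2*v) + 3)^3
(2) = 7.56*w^2 + 13.4*w - 0.61
(3) = 2.58*a - 1.57
(4) = 2
(5) = 22.44*d + 8.34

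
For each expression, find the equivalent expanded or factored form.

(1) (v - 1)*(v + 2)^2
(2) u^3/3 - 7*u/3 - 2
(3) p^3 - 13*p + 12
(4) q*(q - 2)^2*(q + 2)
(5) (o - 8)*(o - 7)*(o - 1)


(1) = v^3 + 3*v^2 - 4
(2) = (u/3 + 1/3)*(u - 3)*(u + 2)
(3) = (p - 3)*(p - 1)*(p + 4)
(4) = q^4 - 2*q^3 - 4*q^2 + 8*q
(5) = o^3 - 16*o^2 + 71*o - 56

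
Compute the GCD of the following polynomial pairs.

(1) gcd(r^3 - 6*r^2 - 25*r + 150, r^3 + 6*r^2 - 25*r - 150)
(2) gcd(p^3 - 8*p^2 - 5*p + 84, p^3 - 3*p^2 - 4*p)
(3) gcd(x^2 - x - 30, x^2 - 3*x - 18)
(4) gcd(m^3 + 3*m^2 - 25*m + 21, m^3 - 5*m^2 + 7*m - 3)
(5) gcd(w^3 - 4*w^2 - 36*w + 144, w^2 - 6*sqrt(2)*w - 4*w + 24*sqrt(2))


(1) = r^2 - 25
(2) = p - 4
(3) = x - 6
(4) = m^2 - 4*m + 3
(5) = w - 4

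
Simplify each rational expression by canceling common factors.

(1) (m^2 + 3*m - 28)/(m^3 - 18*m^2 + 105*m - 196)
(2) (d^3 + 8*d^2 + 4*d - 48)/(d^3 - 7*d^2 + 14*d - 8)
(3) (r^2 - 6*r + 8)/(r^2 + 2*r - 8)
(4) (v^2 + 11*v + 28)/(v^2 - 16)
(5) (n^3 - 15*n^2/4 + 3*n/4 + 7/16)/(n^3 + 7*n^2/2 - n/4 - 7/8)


(1) = (m + 7)/(m^2 - 14*m + 49)
(2) = (d^2 + 10*d + 24)/(d^2 - 5*d + 4)
(3) = (r - 4)/(r + 4)
(4) = (v + 7)/(v - 4)
(5) = (8*n^2 - 26*n - 7)/(8*n^2 + 32*n + 14)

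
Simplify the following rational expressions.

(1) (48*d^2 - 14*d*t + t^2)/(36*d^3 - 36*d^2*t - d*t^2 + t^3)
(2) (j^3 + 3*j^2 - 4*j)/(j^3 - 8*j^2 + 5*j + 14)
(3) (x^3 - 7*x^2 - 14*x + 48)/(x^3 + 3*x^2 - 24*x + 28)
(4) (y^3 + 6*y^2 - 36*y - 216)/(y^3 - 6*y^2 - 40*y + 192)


(1) = (-8*d + t)/(-6*d^2 + 5*d*t + t^2)
(2) = (j^3 + 3*j^2 - 4*j)/(j^3 - 8*j^2 + 5*j + 14)
(3) = (x^2 - 5*x - 24)/(x^2 + 5*x - 14)
(4) = (y^2 - 36)/(y^2 - 12*y + 32)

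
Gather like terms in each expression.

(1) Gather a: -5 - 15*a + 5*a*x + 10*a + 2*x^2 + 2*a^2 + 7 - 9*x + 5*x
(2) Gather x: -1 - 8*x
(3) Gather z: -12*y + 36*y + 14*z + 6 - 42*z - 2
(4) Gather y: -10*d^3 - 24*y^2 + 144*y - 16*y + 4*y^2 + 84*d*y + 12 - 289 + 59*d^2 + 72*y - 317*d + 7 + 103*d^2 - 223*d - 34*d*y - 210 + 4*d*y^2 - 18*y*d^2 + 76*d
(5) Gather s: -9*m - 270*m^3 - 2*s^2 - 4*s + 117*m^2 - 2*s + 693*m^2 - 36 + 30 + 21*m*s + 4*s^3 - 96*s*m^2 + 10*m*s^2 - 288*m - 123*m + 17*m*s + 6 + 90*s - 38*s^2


(1) = 2*a^2 + a*(5*x - 5) + 2*x^2 - 4*x + 2
(2) = -8*x - 1
(3) = 24*y - 28*z + 4
(4) = -10*d^3 + 162*d^2 - 464*d + y^2*(4*d - 20) + y*(-18*d^2 + 50*d + 200) - 480
(5) = -270*m^3 + 810*m^2 - 420*m + 4*s^3 + s^2*(10*m - 40) + s*(-96*m^2 + 38*m + 84)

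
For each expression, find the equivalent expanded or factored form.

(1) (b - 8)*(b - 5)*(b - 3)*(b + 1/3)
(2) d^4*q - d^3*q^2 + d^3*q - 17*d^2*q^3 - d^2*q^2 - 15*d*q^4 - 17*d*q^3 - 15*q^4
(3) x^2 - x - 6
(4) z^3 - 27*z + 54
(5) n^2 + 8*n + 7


(1) = b^4 - 47*b^3/3 + 221*b^2/3 - 281*b/3 - 40
(2) = (d - 5*q)*(d + q)*(d + 3*q)*(d*q + q)
(3) = (x - 3)*(x + 2)
(4) = (z - 3)^2*(z + 6)
(5) = (n + 1)*(n + 7)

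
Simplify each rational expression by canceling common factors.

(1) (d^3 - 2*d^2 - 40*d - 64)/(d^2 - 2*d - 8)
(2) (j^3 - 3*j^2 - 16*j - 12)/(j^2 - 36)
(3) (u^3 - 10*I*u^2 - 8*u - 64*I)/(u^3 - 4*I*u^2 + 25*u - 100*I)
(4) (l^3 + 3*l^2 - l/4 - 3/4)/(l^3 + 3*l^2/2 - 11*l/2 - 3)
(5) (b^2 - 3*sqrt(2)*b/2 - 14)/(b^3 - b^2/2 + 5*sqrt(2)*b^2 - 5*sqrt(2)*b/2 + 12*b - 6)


(1) = (d^2 - 4*d - 32)/(d - 4)
(2) = (j^2 + 3*j + 2)/(j + 6)
(3) = (u^2 - 6*I*u + 16)/(u^2 + 25)
(4) = (2*l - 1)/(2*l - 4)
(5) = (4*b - 14*sqrt(2))/(4*b^2 + b*(-2 + 12*sqrt(2)) - 6*sqrt(2))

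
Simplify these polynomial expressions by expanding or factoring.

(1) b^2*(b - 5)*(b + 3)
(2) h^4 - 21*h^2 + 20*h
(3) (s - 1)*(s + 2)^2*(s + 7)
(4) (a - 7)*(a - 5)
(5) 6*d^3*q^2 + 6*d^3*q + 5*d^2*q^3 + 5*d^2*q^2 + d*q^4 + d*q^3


(1) = b^4 - 2*b^3 - 15*b^2
(2) = h*(h - 4)*(h - 1)*(h + 5)
(3) = s^4 + 10*s^3 + 21*s^2 - 4*s - 28
(4) = a^2 - 12*a + 35
(5) = q*(2*d + q)*(3*d + q)*(d*q + d)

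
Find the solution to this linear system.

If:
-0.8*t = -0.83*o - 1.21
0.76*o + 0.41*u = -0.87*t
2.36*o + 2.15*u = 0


Then:
o = -1.09
t = 0.39
u = 1.19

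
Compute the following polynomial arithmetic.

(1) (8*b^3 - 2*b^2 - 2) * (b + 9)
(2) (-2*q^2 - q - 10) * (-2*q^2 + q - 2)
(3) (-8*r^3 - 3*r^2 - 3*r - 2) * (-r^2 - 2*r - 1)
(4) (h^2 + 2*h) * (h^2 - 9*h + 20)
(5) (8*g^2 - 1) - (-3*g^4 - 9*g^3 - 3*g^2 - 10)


(1) = 8*b^4 + 70*b^3 - 18*b^2 - 2*b - 18
(2) = 4*q^4 + 23*q^2 - 8*q + 20
(3) = 8*r^5 + 19*r^4 + 17*r^3 + 11*r^2 + 7*r + 2
(4) = h^4 - 7*h^3 + 2*h^2 + 40*h
(5) = 3*g^4 + 9*g^3 + 11*g^2 + 9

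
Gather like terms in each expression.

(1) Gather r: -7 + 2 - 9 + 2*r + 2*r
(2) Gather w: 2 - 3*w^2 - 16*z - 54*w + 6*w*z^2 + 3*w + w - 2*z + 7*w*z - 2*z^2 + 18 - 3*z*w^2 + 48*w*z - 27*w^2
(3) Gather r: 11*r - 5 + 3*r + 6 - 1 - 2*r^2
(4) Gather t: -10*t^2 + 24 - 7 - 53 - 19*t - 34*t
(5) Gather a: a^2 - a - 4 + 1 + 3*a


(1) = 4*r - 14
(2) = w^2*(-3*z - 30) + w*(6*z^2 + 55*z - 50) - 2*z^2 - 18*z + 20
(3) = -2*r^2 + 14*r
(4) = -10*t^2 - 53*t - 36
(5) = a^2 + 2*a - 3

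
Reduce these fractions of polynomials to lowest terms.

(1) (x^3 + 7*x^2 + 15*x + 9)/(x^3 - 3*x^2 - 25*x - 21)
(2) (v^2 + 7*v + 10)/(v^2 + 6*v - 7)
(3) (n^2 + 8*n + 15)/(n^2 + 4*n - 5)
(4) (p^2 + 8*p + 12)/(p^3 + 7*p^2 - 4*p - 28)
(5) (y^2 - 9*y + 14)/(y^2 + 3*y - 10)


(1) = (x + 3)/(x - 7)
(2) = (v^2 + 7*v + 10)/(v^2 + 6*v - 7)
(3) = (n + 3)/(n - 1)
(4) = (p + 6)/(p^2 + 5*p - 14)
(5) = (y - 7)/(y + 5)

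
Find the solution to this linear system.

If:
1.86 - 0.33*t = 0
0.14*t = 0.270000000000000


Then:
No Solution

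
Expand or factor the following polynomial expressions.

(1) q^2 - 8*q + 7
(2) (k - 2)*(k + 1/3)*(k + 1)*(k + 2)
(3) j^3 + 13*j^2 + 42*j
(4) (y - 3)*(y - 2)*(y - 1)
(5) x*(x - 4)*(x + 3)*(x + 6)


(1) = (q - 7)*(q - 1)
(2) = k^4 + 4*k^3/3 - 11*k^2/3 - 16*k/3 - 4/3
(3) = j*(j + 6)*(j + 7)
(4) = y^3 - 6*y^2 + 11*y - 6
(5) = x^4 + 5*x^3 - 18*x^2 - 72*x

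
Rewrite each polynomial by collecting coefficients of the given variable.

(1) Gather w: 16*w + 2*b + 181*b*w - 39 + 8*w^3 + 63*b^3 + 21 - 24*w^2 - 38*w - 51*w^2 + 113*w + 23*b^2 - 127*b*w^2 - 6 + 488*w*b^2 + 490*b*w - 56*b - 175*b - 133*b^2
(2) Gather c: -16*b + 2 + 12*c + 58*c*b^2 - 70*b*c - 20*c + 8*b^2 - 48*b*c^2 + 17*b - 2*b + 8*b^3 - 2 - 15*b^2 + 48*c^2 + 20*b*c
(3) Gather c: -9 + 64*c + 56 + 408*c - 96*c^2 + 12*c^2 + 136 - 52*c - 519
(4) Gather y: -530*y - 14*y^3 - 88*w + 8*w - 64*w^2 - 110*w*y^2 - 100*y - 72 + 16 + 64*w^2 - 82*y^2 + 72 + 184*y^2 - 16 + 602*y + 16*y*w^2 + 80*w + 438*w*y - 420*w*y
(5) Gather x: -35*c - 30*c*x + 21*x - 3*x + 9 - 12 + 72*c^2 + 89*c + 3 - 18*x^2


(1) = 63*b^3 - 110*b^2 - 229*b + 8*w^3 + w^2*(-127*b - 75) + w*(488*b^2 + 671*b + 91) - 24
(2) = 8*b^3 - 7*b^2 - b + c^2*(48 - 48*b) + c*(58*b^2 - 50*b - 8)
(3) = -84*c^2 + 420*c - 336
(4) = -14*y^3 + y^2*(102 - 110*w) + y*(16*w^2 + 18*w - 28)
(5) = 72*c^2 + 54*c - 18*x^2 + x*(18 - 30*c)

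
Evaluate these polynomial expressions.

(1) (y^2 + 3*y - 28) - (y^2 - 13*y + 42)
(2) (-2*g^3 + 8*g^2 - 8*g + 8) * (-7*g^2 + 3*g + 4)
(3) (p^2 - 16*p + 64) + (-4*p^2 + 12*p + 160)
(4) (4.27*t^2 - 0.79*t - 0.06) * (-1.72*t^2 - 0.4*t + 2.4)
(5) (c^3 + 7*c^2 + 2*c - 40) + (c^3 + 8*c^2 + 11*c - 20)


(1) = 16*y - 70
(2) = 14*g^5 - 62*g^4 + 72*g^3 - 48*g^2 - 8*g + 32
(3) = -3*p^2 - 4*p + 224
(4) = -7.3444*t^4 - 0.3492*t^3 + 10.6672*t^2 - 1.872*t - 0.144
(5) = 2*c^3 + 15*c^2 + 13*c - 60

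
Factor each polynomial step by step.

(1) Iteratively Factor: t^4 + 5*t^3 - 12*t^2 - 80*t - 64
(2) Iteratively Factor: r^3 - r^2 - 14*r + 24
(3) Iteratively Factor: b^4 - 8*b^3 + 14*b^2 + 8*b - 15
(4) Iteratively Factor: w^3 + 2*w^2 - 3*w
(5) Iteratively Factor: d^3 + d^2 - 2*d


(1) = (t + 1)*(t^3 + 4*t^2 - 16*t - 64) = (t + 1)*(t + 4)*(t^2 - 16) = (t + 1)*(t + 4)^2*(t - 4)
(2) = (r - 3)*(r^2 + 2*r - 8) = (r - 3)*(r + 4)*(r - 2)
(3) = (b - 1)*(b^3 - 7*b^2 + 7*b + 15) = (b - 5)*(b - 1)*(b^2 - 2*b - 3) = (b - 5)*(b - 3)*(b - 1)*(b + 1)
(4) = (w + 3)*(w^2 - w) = (w - 1)*(w + 3)*(w)
(5) = (d + 2)*(d^2 - d) = (d - 1)*(d + 2)*(d)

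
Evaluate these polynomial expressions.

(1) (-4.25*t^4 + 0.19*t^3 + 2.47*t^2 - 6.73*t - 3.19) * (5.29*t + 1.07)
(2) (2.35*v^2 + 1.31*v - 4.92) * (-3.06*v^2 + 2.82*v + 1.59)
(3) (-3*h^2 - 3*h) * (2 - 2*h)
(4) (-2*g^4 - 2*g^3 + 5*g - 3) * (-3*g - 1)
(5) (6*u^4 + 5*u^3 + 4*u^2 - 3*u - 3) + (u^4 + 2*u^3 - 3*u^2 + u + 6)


(1) = -22.4825*t^5 - 3.5424*t^4 + 13.2696*t^3 - 32.9588*t^2 - 24.0762*t - 3.4133
(2) = -7.191*v^4 + 2.6184*v^3 + 22.4859*v^2 - 11.7915*v - 7.8228
(3) = 6*h^3 - 6*h
(4) = 6*g^5 + 8*g^4 + 2*g^3 - 15*g^2 + 4*g + 3
(5) = 7*u^4 + 7*u^3 + u^2 - 2*u + 3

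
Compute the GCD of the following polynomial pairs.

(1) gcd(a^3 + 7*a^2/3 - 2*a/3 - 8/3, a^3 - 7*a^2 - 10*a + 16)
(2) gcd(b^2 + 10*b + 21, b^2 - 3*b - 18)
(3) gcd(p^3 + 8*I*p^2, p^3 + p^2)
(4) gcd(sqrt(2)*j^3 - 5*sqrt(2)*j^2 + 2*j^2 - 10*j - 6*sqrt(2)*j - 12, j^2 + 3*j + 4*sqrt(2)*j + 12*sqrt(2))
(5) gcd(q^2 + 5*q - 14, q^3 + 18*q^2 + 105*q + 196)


(1) = gcd((a - 1)*(a + 4/3)*(a + 2), (a - 8)*(a - 1)*(a + 2)) = a^2 + a - 2
(2) = gcd((b + 3)*(b + 7), (b - 6)*(b + 3)) = b + 3
(3) = p^2
(4) = gcd((j - 6)*(j + sqrt(2))*(sqrt(2)*j + sqrt(2)), (j + 3)*(j + 4*sqrt(2))) = 1
(5) = q + 7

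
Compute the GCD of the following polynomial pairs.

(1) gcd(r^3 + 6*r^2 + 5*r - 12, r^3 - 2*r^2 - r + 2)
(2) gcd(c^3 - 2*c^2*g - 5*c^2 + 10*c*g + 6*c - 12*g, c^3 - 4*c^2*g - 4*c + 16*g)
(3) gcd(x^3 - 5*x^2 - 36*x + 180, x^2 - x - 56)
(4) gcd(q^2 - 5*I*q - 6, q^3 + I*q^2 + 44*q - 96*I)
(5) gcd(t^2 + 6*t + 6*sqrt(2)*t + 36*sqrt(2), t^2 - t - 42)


(1) = r - 1
(2) = gcd((c - 3)*(c - 2)*(c - 2*g), (c - 2)*(c + 2)*(c - 4*g)) = c - 2
(3) = 1
(4) = gcd((q - 3*I)*(q - 2*I), (q - 4*I)*(q - 3*I)*(q + 8*I)) = q - 3*I
(5) = t + 6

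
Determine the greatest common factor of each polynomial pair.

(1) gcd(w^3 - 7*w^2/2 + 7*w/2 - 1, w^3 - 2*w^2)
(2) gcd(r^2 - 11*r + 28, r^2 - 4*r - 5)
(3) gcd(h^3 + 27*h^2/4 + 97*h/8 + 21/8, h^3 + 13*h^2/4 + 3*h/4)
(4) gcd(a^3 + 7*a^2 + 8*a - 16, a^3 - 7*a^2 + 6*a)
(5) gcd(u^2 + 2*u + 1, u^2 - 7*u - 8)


(1) = gcd((w - 2)*(w - 1)*(w - 1/2), w^2*(w - 2)) = w - 2
(2) = gcd((r - 7)*(r - 4), (r - 5)*(r + 1)) = 1
(3) = gcd((h + 1/4)*(h + 3)*(h + 7/2), h*(h + 1/4)*(h + 3)) = h^2 + 13*h/4 + 3/4
(4) = a - 1
(5) = u + 1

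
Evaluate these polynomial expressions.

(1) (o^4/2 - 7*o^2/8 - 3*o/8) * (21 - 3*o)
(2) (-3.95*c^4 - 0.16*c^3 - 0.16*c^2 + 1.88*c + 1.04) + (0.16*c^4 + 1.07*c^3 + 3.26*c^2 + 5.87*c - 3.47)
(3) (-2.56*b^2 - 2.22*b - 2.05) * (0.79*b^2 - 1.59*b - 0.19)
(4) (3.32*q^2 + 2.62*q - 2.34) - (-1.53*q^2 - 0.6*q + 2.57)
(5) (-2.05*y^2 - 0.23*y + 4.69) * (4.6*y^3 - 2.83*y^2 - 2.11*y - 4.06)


(1) = -3*o^5/2 + 21*o^4/2 + 21*o^3/8 - 69*o^2/4 - 63*o/8
(2) = -3.79*c^4 + 0.91*c^3 + 3.1*c^2 + 7.75*c - 2.43
(3) = -2.0224*b^4 + 2.3166*b^3 + 2.3967*b^2 + 3.6813*b + 0.3895
(4) = 4.85*q^2 + 3.22*q - 4.91
(5) = -9.43*y^5 + 4.7435*y^4 + 26.5504*y^3 - 4.4644*y^2 - 8.9621*y - 19.0414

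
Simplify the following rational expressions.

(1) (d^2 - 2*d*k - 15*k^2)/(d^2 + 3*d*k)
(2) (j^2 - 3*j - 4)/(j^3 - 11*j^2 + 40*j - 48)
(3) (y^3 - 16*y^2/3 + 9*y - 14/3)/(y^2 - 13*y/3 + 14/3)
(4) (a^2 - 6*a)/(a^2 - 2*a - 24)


(1) = (d - 5*k)/d
(2) = (j + 1)/(j^2 - 7*j + 12)
(3) = y - 1
(4) = a/(a + 4)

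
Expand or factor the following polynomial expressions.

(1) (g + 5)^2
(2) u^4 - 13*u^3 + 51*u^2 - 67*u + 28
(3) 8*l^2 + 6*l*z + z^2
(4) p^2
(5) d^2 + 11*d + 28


(1) = g^2 + 10*g + 25
(2) = (u - 7)*(u - 4)*(u - 1)^2
(3) = (2*l + z)*(4*l + z)
(4) = p^2
(5) = (d + 4)*(d + 7)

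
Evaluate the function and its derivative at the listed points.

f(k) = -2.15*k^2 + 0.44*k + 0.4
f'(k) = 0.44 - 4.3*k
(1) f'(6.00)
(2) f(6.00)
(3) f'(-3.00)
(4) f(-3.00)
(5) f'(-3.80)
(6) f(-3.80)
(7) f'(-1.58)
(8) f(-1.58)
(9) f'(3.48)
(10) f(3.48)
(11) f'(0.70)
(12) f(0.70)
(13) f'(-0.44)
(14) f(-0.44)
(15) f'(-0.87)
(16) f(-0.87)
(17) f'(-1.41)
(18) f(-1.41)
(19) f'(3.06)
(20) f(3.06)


(1) = -25.36
(2) = -74.36
(3) = 13.34
(4) = -20.27
(5) = 16.78
(6) = -32.32
(7) = 7.23
(8) = -5.66
(9) = -14.52
(10) = -24.11
(11) = -2.57
(12) = -0.35
(13) = 2.33
(14) = -0.21
(15) = 4.18
(16) = -1.61
(17) = 6.50
(18) = -4.49
(19) = -12.72
(20) = -18.39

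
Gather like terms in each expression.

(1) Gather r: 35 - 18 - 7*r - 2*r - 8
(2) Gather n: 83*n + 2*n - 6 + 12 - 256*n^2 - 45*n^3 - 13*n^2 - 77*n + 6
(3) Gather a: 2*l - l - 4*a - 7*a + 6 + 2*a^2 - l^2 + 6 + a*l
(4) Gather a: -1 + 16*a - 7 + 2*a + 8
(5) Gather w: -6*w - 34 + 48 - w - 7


(1) = 9 - 9*r
(2) = -45*n^3 - 269*n^2 + 8*n + 12
(3) = 2*a^2 + a*(l - 11) - l^2 + l + 12
(4) = 18*a
(5) = 7 - 7*w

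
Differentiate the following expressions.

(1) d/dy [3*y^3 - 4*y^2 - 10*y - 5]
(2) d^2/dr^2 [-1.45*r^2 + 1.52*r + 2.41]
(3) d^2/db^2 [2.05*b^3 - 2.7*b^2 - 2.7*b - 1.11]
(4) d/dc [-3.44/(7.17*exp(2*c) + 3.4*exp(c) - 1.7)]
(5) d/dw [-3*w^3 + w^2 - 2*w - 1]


(1) = 9*y^2 - 8*y - 10
(2) = -2.90000000000000
(3) = 12.3*b - 5.4
(4) = (49.3296*exp(c) + 11.696)*exp(c)/(7.17*exp(2*c) + 3.4*exp(c) - 1.7)^2
(5) = -9*w^2 + 2*w - 2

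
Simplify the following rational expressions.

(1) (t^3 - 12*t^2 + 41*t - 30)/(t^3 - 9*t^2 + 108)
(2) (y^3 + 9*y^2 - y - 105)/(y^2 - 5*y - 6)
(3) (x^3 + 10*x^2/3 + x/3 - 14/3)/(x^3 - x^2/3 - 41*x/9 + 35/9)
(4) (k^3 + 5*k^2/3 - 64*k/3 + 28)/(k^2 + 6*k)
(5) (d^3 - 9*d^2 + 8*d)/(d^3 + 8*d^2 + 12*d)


(1) = (t^2 - 6*t + 5)/(t^2 - 3*t - 18)
(2) = (y^3 + 9*y^2 - y - 105)/(y^2 - 5*y - 6)
(3) = (3*x + 6)/(3*x - 5)
(4) = (3*k^2 - 13*k + 14)/(3*k)
(5) = (d^2 - 9*d + 8)/(d^2 + 8*d + 12)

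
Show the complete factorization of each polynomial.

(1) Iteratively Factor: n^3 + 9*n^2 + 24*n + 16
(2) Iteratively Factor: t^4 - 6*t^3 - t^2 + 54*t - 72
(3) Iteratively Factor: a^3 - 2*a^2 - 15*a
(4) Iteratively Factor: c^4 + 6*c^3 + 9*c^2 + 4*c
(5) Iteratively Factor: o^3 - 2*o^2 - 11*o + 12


(1) = (n + 1)*(n^2 + 8*n + 16) = (n + 1)*(n + 4)*(n + 4)
(2) = (t - 4)*(t^3 - 2*t^2 - 9*t + 18) = (t - 4)*(t - 3)*(t^2 + t - 6) = (t - 4)*(t - 3)*(t - 2)*(t + 3)
(3) = (a - 5)*(a^2 + 3*a) = a*(a - 5)*(a + 3)
(4) = (c + 1)*(c^3 + 5*c^2 + 4*c) = c*(c + 1)*(c^2 + 5*c + 4) = c*(c + 1)*(c + 4)*(c + 1)
(5) = (o - 4)*(o^2 + 2*o - 3) = (o - 4)*(o - 1)*(o + 3)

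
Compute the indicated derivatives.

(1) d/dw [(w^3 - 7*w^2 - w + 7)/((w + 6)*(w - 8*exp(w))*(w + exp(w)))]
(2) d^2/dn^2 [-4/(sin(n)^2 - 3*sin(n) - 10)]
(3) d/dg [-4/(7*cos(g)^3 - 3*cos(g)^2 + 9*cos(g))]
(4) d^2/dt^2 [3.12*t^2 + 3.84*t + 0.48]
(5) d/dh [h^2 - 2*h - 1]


(1) = ((w + 6)*(w - 8*exp(w))*(w + exp(w))*(3*w^2 - 14*w - 1) - (w + 6)*(w - 8*exp(w))*(exp(w) + 1)*(w^3 - 7*w^2 - w + 7) + (w + 6)*(w + exp(w))*(8*exp(w) - 1)*(w^3 - 7*w^2 - w + 7) + (w - 8*exp(w))*(w + exp(w))*(-w^3 + 7*w^2 + w - 7))/((w + 6)^2*(w - 8*exp(w))^2*(w + exp(w))^2)
(2) = 4*(4*sin(n)^4 - 9*sin(n)^3 + 43*sin(n)^2 - 12*sin(n) - 38)/((sin(n) - 5)^3*(sin(n) + 2)^3)
(3) = 12*(-7*sin(g) - 3*sin(g)/cos(g)^2 + 2*tan(g))/(7*sin(g)^2 + 3*cos(g) - 16)^2
(4) = 6.24000000000000
(5) = 2*h - 2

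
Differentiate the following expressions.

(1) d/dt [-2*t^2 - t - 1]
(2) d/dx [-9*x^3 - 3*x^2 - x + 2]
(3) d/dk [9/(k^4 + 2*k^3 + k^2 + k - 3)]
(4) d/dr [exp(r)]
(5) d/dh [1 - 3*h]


(1) = -4*t - 1
(2) = -27*x^2 - 6*x - 1
(3) = 9*(-4*k^3 - 6*k^2 - 2*k - 1)/(k^4 + 2*k^3 + k^2 + k - 3)^2
(4) = exp(r)
(5) = -3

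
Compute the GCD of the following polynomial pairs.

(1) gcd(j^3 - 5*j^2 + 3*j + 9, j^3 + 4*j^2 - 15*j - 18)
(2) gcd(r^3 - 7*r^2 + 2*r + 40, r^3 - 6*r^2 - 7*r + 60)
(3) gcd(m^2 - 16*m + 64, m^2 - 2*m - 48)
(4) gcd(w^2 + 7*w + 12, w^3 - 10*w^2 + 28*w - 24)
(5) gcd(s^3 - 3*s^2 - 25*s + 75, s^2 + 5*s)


(1) = gcd((j - 3)^2*(j + 1), (j - 3)*(j + 1)*(j + 6)) = j^2 - 2*j - 3
(2) = gcd((r - 5)*(r - 4)*(r + 2), (r - 5)*(r - 4)*(r + 3)) = r^2 - 9*r + 20
(3) = gcd((m - 8)^2, (m - 8)*(m + 6)) = m - 8
(4) = 1
(5) = s + 5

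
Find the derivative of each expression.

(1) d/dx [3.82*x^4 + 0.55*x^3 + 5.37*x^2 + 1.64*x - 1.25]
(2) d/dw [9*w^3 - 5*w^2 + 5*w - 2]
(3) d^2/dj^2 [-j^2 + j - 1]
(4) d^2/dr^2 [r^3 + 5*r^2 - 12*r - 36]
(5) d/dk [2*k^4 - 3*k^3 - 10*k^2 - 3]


(1) = 15.28*x^3 + 1.65*x^2 + 10.74*x + 1.64
(2) = 27*w^2 - 10*w + 5
(3) = -2
(4) = 6*r + 10
(5) = k*(8*k^2 - 9*k - 20)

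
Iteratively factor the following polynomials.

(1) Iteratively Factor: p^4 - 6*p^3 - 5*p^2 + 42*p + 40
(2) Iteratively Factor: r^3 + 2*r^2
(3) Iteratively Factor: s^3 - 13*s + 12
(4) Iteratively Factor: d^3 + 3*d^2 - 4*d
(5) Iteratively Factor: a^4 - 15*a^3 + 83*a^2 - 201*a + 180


(1) = (p - 4)*(p^3 - 2*p^2 - 13*p - 10) = (p - 5)*(p - 4)*(p^2 + 3*p + 2) = (p - 5)*(p - 4)*(p + 2)*(p + 1)
(2) = (r)*(r^2 + 2*r) = r^2*(r + 2)
(3) = (s - 3)*(s^2 + 3*s - 4) = (s - 3)*(s - 1)*(s + 4)
(4) = (d - 1)*(d^2 + 4*d) = (d - 1)*(d + 4)*(d)
(5) = (a - 5)*(a^3 - 10*a^2 + 33*a - 36) = (a - 5)*(a - 3)*(a^2 - 7*a + 12) = (a - 5)*(a - 4)*(a - 3)*(a - 3)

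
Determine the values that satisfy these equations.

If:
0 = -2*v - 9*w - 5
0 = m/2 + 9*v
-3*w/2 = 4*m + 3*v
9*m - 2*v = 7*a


Then:
a = 205/728
m = 45/208
v = -5/416
w = -115/208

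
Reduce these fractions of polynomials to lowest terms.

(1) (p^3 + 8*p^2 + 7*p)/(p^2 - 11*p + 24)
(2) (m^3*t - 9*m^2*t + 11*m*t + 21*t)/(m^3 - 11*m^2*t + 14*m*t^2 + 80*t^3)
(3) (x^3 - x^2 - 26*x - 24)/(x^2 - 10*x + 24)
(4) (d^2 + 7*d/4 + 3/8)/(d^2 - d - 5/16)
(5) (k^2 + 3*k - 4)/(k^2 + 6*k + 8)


(1) = (p^3 + 8*p^2 + 7*p)/(p^2 - 11*p + 24)
(2) = (m^3*t - 9*m^2*t + 11*m*t + 21*t)/(m^3 - 11*m^2*t + 14*m*t^2 + 80*t^3)
(3) = (x^2 + 5*x + 4)/(x - 4)
(4) = (4*d + 6)/(4*d - 5)
(5) = (k - 1)/(k + 2)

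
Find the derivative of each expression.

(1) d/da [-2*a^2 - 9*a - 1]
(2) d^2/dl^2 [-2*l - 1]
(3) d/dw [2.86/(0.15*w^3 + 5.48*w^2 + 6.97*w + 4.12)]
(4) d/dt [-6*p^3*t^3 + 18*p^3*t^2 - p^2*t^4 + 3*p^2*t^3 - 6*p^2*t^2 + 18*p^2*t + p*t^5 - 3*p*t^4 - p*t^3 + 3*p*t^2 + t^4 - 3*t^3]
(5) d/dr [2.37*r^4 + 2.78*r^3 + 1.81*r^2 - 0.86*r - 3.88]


(1) = -4*a - 9
(2) = 0
(3) = (-1.287*w^2 - 31.3456*w - 19.9342)/(0.15*w^3 + 5.48*w^2 + 6.97*w + 4.12)^2
(4) = -18*p^3*t^2 + 36*p^3*t - 4*p^2*t^3 + 9*p^2*t^2 - 12*p^2*t + 18*p^2 + 5*p*t^4 - 12*p*t^3 - 3*p*t^2 + 6*p*t + 4*t^3 - 9*t^2
(5) = 9.48*r^3 + 8.34*r^2 + 3.62*r - 0.86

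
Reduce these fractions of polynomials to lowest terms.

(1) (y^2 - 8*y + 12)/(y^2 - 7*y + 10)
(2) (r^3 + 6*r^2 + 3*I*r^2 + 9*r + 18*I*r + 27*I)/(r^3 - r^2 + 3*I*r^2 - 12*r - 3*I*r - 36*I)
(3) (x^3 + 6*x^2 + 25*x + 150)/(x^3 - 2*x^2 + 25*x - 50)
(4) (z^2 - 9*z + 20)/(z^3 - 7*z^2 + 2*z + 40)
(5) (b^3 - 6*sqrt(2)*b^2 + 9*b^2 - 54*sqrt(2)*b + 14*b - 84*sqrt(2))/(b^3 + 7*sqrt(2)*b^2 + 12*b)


(1) = (y - 6)/(y - 5)
(2) = (r + 3)/(r - 4)
(3) = (x + 6)/(x - 2)
(4) = 1/(z + 2)
(5) = (b^3 + b^2*(9 - 6*sqrt(2)) + b*(14 - 54*sqrt(2)) - 84*sqrt(2))/(b^3 + 7*sqrt(2)*b^2 + 12*b)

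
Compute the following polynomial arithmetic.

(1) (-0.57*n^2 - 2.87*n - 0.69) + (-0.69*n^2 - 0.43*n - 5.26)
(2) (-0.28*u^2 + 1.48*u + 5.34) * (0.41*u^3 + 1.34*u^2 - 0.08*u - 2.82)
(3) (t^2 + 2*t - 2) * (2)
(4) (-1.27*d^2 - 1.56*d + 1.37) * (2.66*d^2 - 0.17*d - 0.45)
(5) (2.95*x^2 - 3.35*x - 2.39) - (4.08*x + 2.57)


(1) = -1.26*n^2 - 3.3*n - 5.95
(2) = -0.1148*u^5 + 0.2316*u^4 + 4.195*u^3 + 7.8268*u^2 - 4.6008*u - 15.0588
(3) = 2*t^2 + 4*t - 4
(4) = -3.3782*d^4 - 3.9337*d^3 + 4.4809*d^2 + 0.4691*d - 0.6165
(5) = 2.95*x^2 - 7.43*x - 4.96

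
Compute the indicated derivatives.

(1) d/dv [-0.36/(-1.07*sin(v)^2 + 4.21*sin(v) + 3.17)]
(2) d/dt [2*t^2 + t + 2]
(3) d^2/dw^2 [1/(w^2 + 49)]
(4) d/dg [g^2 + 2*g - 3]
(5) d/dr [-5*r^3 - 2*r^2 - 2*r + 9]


(1) = (1.5156 - 0.7704*sin(v))*cos(v)/(-1.07*sin(v)^2 + 4.21*sin(v) + 3.17)^2
(2) = 4*t + 1
(3) = 2*(3*w^2 - 49)/(w^2 + 49)^3
(4) = 2*g + 2
(5) = -15*r^2 - 4*r - 2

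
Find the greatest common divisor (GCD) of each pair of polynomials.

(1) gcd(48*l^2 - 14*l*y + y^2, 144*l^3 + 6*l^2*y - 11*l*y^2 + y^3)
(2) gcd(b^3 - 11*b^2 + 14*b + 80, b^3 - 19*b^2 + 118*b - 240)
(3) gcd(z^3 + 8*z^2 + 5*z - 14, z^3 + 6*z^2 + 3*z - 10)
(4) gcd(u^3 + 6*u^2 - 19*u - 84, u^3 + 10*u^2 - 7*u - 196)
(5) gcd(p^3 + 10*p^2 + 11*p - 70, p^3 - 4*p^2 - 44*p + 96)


(1) = gcd((-8*l + y)*(-6*l + y), (-8*l + y)*(-6*l + y)*(3*l + y)) = 48*l^2 - 14*l*y + y^2
(2) = b^2 - 13*b + 40
(3) = z^2 + z - 2
(4) = u^2 + 3*u - 28
(5) = p - 2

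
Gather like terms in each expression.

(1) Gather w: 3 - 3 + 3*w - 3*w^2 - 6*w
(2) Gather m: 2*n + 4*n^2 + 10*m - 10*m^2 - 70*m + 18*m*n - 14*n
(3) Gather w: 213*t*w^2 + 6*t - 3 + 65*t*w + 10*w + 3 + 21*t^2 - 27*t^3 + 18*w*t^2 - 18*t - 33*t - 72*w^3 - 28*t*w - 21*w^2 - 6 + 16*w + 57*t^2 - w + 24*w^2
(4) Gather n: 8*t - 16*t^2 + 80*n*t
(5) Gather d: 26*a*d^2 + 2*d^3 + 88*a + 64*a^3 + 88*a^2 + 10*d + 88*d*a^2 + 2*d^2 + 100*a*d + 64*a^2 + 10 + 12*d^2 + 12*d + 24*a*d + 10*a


(1) = -3*w^2 - 3*w
(2) = -10*m^2 + m*(18*n - 60) + 4*n^2 - 12*n
(3) = -27*t^3 + 78*t^2 - 45*t - 72*w^3 + w^2*(213*t + 3) + w*(18*t^2 + 37*t + 25) - 6
(4) = 80*n*t - 16*t^2 + 8*t
(5) = 64*a^3 + 152*a^2 + 98*a + 2*d^3 + d^2*(26*a + 14) + d*(88*a^2 + 124*a + 22) + 10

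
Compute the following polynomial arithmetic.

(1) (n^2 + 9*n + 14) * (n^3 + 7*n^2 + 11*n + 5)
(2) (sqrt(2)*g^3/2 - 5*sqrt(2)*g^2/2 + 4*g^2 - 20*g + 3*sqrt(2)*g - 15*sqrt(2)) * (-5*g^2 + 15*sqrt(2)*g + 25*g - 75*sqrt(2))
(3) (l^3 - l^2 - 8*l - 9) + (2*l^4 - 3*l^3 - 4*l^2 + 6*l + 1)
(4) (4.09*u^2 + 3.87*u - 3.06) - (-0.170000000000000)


(1) = n^5 + 16*n^4 + 88*n^3 + 202*n^2 + 199*n + 70
(2) = -5*sqrt(2)*g^5/2 - 5*g^4 + 25*sqrt(2)*g^4 - 35*sqrt(2)*g^3/2 + 50*g^3 - 450*sqrt(2)*g^2 - 35*g^2 - 900*g + 1125*sqrt(2)*g + 2250
(3) = 2*l^4 - 2*l^3 - 5*l^2 - 2*l - 8
(4) = 4.09*u^2 + 3.87*u - 2.89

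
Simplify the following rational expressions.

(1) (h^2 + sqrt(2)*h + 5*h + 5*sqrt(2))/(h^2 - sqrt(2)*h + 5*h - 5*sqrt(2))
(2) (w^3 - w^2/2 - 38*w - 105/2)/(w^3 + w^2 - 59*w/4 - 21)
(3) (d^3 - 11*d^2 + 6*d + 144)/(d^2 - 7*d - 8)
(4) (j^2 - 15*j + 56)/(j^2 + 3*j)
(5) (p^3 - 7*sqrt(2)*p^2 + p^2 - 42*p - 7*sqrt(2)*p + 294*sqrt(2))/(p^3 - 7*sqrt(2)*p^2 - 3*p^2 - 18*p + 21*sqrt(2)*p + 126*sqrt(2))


(1) = (h + sqrt(2))/(h - sqrt(2))
(2) = (2*w^2 - 4*w - 70)/(2*w^2 - w - 28)
(3) = (d^2 - 3*d - 18)/(d + 1)
(4) = (j^2 - 15*j + 56)/(j^2 + 3*j)
(5) = (p + 7)/(p + 3)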